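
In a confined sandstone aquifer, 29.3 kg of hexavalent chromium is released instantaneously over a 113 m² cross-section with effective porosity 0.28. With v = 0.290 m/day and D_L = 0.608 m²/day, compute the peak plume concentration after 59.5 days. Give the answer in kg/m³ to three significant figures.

The peak of an instantaneous 1D plume sits at x = vt; there the Gaussian factor is 1 and C_max = M/(n_e·A·√(4πDt)), where n_e·A is the pore area the mass is dissolved in.
√(4πDt) = √(4π × 0.608 × 59.5) = 21.32 m, so C_max = 29.3/(0.28 × 113 × 21.32) = 0.0434 kg/m³.

0.0434 kg/m³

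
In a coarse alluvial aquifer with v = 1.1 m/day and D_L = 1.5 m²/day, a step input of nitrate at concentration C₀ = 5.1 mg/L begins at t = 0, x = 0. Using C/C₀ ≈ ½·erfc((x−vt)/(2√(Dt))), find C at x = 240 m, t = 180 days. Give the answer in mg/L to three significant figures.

0.180 mg/L

For a continuous step input, C/C₀ ≈ ½·erfc((x−vt)/(2√(Dt))).
vt = 1.1 × 180 = 198 m and 2√(Dt) = 2√(1.5 × 180) = 32.86 m.
Argument (x−vt)/(2√(Dt)) = (240 − 198)/32.86 = 1.278; ½·erfc(1.278) = 0.03535.
C = 5.1 × 0.03535 = 0.180 mg/L.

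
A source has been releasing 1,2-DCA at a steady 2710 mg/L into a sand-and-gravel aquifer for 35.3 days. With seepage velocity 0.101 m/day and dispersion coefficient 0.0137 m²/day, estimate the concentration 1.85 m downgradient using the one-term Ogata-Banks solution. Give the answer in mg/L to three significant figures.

For a continuous step input, C/C₀ ≈ ½·erfc((x−vt)/(2√(Dt))).
vt = 0.101 × 35.3 = 3.5653 m and 2√(Dt) = 2√(0.0137 × 35.3) = 1.391 m.
Argument (x−vt)/(2√(Dt)) = (1.85 − 3.5653)/1.391 = -1.233; ½·erfc(-1.233) = 0.9594.
C = 2710 × 0.9594 = 2600 mg/L.

2600 mg/L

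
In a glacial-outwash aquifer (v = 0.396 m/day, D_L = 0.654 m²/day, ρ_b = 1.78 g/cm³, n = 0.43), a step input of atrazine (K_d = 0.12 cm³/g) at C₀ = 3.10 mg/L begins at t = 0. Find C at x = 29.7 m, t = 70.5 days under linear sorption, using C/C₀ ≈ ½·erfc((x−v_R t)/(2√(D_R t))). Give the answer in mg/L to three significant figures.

0.247 mg/L

Retardation factor R = 1 + ρ_b·K_d/n = 1 + 1.78 × 0.12/0.43 = 1.497.
Sorption retards both mechanisms: v_R = v/R = 0.2645 m/day, D_R = D/R = 0.4369 m²/day.
v_R·t = 0.2645 × 70.5 = 18.64725 m; 2√(D_R t) = 11.10 m; argument = (29.7 − 18.64725)/11.10 = 0.9957.
C = C₀ × ½·erfc(0.9957) = 3.10 × 0.07955 = 0.247 mg/L.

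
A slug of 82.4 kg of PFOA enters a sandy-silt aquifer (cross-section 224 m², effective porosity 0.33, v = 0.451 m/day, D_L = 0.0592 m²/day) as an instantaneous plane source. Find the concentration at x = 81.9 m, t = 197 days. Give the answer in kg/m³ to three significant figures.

For an instantaneous plane source, C(x,t) = M/(n_e·A·√(4πDt)) · exp(−(x−vt)²/(4Dt)), with n_e·A the pore (flow) area.
Plume center vt = 0.451 × 197 = 88.847 m, so the well at 81.9 m is 6.947 m upgradient of the peak.
√(4πDt) = 12.11 m, giving peak height M/(n_e·A·√(4πDt)) = 82.4/(0.33 × 224 × 12.11) = 0.09205 kg/m³.
(x−vt)²/(4Dt) = (-6.947)²/(4 × 0.0592 × 197) = 1.035; exp(−1.035) = 0.3552.
C = 0.09205 × 0.3552 = 0.0327 kg/m³.

0.0327 kg/m³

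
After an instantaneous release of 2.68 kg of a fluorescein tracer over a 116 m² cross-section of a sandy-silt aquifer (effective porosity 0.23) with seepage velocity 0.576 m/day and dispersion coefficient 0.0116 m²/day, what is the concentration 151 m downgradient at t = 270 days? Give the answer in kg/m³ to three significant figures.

For an instantaneous plane source, C(x,t) = M/(n_e·A·√(4πDt)) · exp(−(x−vt)²/(4Dt)), with n_e·A the pore (flow) area.
Plume center vt = 0.576 × 270 = 155.52 m, so the well at 151 m is 4.52 m upgradient of the peak.
√(4πDt) = 6.274 m, giving peak height M/(n_e·A·√(4πDt)) = 2.68/(0.23 × 116 × 6.274) = 0.01601 kg/m³.
(x−vt)²/(4Dt) = (-4.52)²/(4 × 0.0116 × 270) = 1.631; exp(−1.631) = 0.1957.
C = 0.01601 × 0.1957 = 0.00313 kg/m³.

0.00313 kg/m³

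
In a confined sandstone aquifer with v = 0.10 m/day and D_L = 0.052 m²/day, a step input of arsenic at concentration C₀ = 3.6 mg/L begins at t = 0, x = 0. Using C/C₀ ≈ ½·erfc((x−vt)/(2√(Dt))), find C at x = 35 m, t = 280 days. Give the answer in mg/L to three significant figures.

For a continuous step input, C/C₀ ≈ ½·erfc((x−vt)/(2√(Dt))).
vt = 0.10 × 280 = 28 m and 2√(Dt) = 2√(0.052 × 280) = 7.632 m.
Argument (x−vt)/(2√(Dt)) = (35 − 28)/7.632 = 0.9172; ½·erfc(0.9172) = 0.09730.
C = 3.6 × 0.09730 = 0.350 mg/L.

0.350 mg/L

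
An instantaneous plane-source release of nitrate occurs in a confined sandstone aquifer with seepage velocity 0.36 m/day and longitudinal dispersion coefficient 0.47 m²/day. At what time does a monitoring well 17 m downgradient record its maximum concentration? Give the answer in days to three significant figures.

For the 1D instantaneous-source solution, setting ∂C/∂t = 0 at fixed x gives v²t² + 2Dt − x² = 0, so t = (√(D² + v²x²) − D)/v².
√(D² + v²x²) = √(0.47² + 0.36² × 17²) = 6.138; v² = 0.1296.
t = (6.138 − 0.47)/0.1296 = 43.7 days (vs. the pure-advection estimate x/v = 47.2 d).

43.7 days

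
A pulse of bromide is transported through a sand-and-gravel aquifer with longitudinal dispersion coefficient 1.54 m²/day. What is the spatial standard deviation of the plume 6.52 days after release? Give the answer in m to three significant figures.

Dispersive spreading gives a Gaussian with σ² = 2Dt; advection only shifts the center.
σ = √(2 × 1.54 × 6.52) = 4.48 m.

4.48 m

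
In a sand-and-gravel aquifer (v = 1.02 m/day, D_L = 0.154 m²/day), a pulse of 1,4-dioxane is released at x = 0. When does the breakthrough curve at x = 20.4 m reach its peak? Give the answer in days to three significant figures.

For the 1D instantaneous-source solution, setting ∂C/∂t = 0 at fixed x gives v²t² + 2Dt − x² = 0, so t = (√(D² + v²x²) − D)/v².
√(D² + v²x²) = √(0.154² + 1.02² × 20.4²) = 20.81; v² = 1.0404.
t = (20.81 − 0.154)/1.0404 = 19.9 days (vs. the pure-advection estimate x/v = 20.0 d).

19.9 days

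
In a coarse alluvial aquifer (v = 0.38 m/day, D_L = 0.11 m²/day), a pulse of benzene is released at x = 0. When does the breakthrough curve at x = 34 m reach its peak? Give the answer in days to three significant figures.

For the 1D instantaneous-source solution, setting ∂C/∂t = 0 at fixed x gives v²t² + 2Dt − x² = 0, so t = (√(D² + v²x²) − D)/v².
√(D² + v²x²) = √(0.11² + 0.38² × 34²) = 12.92; v² = 0.1444.
t = (12.92 − 0.11)/0.1444 = 88.7 days (vs. the pure-advection estimate x/v = 89.5 d).

88.7 days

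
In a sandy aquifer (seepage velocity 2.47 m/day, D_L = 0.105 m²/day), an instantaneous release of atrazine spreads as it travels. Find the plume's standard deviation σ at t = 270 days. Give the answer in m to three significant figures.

Dispersive spreading gives a Gaussian with σ² = 2Dt; advection only shifts the center.
σ = √(2 × 0.105 × 270) = 7.53 m.

7.53 m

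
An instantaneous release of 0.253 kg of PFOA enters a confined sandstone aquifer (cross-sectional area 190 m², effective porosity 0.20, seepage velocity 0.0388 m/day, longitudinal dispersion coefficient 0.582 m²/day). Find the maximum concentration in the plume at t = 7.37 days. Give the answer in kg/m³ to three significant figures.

The peak of an instantaneous 1D plume sits at x = vt; there the Gaussian factor is 1 and C_max = M/(n_e·A·√(4πDt)), where n_e·A is the pore area the mass is dissolved in.
√(4πDt) = √(4π × 0.582 × 7.37) = 7.342 m, so C_max = 0.253/(0.20 × 190 × 7.342) = 0.000907 kg/m³.

0.000907 kg/m³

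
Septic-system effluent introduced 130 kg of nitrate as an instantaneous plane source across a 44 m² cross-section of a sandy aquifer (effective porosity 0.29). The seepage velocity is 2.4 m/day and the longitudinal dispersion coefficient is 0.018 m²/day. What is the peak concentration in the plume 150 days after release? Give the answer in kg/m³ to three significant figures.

The peak of an instantaneous 1D plume sits at x = vt; there the Gaussian factor is 1 and C_max = M/(n_e·A·√(4πDt)), where n_e·A is the pore area the mass is dissolved in.
√(4πDt) = √(4π × 0.018 × 150) = 5.825 m, so C_max = 130/(0.29 × 44 × 5.825) = 1.75 kg/m³.

1.75 kg/m³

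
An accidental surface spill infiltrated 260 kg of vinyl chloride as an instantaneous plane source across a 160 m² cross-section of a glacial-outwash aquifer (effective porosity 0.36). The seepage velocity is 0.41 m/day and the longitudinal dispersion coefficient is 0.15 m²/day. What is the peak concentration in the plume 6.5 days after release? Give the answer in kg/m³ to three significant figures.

1.29 kg/m³

The peak of an instantaneous 1D plume sits at x = vt; there the Gaussian factor is 1 and C_max = M/(n_e·A·√(4πDt)), where n_e·A is the pore area the mass is dissolved in.
√(4πDt) = √(4π × 0.15 × 6.5) = 3.500 m, so C_max = 260/(0.36 × 160 × 3.500) = 1.29 kg/m³.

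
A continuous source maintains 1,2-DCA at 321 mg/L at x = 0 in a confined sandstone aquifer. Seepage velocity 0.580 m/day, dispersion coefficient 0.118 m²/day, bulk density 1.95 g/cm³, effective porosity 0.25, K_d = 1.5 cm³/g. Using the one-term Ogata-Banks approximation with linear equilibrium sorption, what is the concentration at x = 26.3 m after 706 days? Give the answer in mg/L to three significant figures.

305 mg/L

Retardation factor R = 1 + ρ_b·K_d/n = 1 + 1.95 × 1.5/0.25 = 12.70.
Sorption retards both mechanisms: v_R = v/R = 0.04567 m/day, D_R = D/R = 0.009291 m²/day.
v_R·t = 0.04567 × 706 = 32.24302 m; 2√(D_R t) = 5.122 m; argument = (26.3 − 32.24302)/5.122 = -1.160.
C = C₀ × ½·erfc(-1.160) = 321 × 0.9495 = 305 mg/L.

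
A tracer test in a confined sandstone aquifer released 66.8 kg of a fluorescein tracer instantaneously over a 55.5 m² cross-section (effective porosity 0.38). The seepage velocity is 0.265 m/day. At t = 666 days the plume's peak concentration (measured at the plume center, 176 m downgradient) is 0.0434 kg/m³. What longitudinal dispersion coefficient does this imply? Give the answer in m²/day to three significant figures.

0.636 m²/day

At the plume center C_max = M/(n_e·A·√(4πDt)), so D = M²/(4πt·(n_e·A·C_max)²).
n_e·A·C_max = 0.38 × 55.5 × 0.0434 = 0.9153 kg/m.
D = 66.8²/(4π × 666 × 0.9153²) = 0.636 m²/day.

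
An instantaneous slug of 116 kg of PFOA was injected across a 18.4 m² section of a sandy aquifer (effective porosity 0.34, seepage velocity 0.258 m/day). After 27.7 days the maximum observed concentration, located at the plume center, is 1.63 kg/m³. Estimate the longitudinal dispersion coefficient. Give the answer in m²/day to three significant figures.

0.372 m²/day

At the plume center C_max = M/(n_e·A·√(4πDt)), so D = M²/(4πt·(n_e·A·C_max)²).
n_e·A·C_max = 0.34 × 18.4 × 1.63 = 10.20 kg/m.
D = 116²/(4π × 27.7 × 10.20²) = 0.372 m²/day.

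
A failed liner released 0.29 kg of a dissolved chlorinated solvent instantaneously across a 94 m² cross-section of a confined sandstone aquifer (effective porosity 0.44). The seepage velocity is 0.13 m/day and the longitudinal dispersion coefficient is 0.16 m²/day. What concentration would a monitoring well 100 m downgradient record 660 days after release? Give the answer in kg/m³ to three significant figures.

For an instantaneous plane source, C(x,t) = M/(n_e·A·√(4πDt)) · exp(−(x−vt)²/(4Dt)), with n_e·A the pore (flow) area.
Plume center vt = 0.13 × 660 = 85.8 m, so the well at 100 m is 14.2 m downgradient of the peak.
√(4πDt) = 36.43 m, giving peak height M/(n_e·A·√(4πDt)) = 0.29/(0.44 × 94 × 36.43) = 0.0001925 kg/m³.
(x−vt)²/(4Dt) = (14.2)²/(4 × 0.16 × 660) = 0.4774; exp(−0.4774) = 0.6204.
C = 0.0001925 × 0.6204 = 0.000119 kg/m³.

0.000119 kg/m³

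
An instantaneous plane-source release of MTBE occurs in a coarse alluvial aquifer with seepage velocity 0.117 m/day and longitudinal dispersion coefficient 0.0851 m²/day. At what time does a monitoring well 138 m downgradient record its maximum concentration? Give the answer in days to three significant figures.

For the 1D instantaneous-source solution, setting ∂C/∂t = 0 at fixed x gives v²t² + 2Dt − x² = 0, so t = (√(D² + v²x²) − D)/v².
√(D² + v²x²) = √(0.0851² + 0.117² × 138²) = 16.15; v² = 0.013689.
t = (16.15 − 0.0851)/0.013689 = 1170 days (vs. the pure-advection estimate x/v = 1180 d).

1170 days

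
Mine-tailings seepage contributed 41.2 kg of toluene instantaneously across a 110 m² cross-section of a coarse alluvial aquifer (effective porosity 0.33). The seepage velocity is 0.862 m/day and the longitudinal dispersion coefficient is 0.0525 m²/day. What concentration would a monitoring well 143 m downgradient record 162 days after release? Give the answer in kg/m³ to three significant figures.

0.0788 kg/m³

For an instantaneous plane source, C(x,t) = M/(n_e·A·√(4πDt)) · exp(−(x−vt)²/(4Dt)), with n_e·A the pore (flow) area.
Plume center vt = 0.862 × 162 = 139.644 m, so the well at 143 m is 3.356 m downgradient of the peak.
√(4πDt) = 10.34 m, giving peak height M/(n_e·A·√(4πDt)) = 41.2/(0.33 × 110 × 10.34) = 0.1098 kg/m³.
(x−vt)²/(4Dt) = (3.356)²/(4 × 0.0525 × 162) = 0.3311; exp(−0.3311) = 0.7181.
C = 0.1098 × 0.7181 = 0.0788 kg/m³.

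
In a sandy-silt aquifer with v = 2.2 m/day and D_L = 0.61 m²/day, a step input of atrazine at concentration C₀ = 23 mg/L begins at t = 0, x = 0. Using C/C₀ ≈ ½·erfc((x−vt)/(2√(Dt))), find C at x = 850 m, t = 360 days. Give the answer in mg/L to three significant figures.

For a continuous step input, C/C₀ ≈ ½·erfc((x−vt)/(2√(Dt))).
vt = 2.2 × 360 = 792 m and 2√(Dt) = 2√(0.61 × 360) = 29.64 m.
Argument (x−vt)/(2√(Dt)) = (850 − 792)/29.64 = 1.957; ½·erfc(1.957) = 0.002823.
C = 23 × 0.002823 = 0.0649 mg/L.

0.0649 mg/L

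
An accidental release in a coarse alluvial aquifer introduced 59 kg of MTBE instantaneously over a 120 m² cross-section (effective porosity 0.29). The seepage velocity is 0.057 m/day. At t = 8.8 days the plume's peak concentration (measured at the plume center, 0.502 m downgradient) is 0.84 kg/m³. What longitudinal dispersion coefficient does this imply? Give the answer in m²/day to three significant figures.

0.0368 m²/day

At the plume center C_max = M/(n_e·A·√(4πDt)), so D = M²/(4πt·(n_e·A·C_max)²).
n_e·A·C_max = 0.29 × 120 × 0.84 = 29.23 kg/m.
D = 59²/(4π × 8.8 × 29.23²) = 0.0368 m²/day.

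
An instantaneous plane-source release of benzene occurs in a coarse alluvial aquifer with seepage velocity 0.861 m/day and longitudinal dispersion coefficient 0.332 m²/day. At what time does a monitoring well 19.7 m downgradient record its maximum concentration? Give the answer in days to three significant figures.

22.4 days

For the 1D instantaneous-source solution, setting ∂C/∂t = 0 at fixed x gives v²t² + 2Dt − x² = 0, so t = (√(D² + v²x²) − D)/v².
√(D² + v²x²) = √(0.332² + 0.861² × 19.7²) = 16.96; v² = 0.741321.
t = (16.96 − 0.332)/0.741321 = 22.4 days (vs. the pure-advection estimate x/v = 22.9 d).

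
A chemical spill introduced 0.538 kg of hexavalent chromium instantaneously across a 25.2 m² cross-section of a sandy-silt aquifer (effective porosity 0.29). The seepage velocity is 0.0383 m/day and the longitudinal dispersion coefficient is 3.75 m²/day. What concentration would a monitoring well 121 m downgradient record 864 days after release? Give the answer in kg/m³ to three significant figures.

0.000201 kg/m³

For an instantaneous plane source, C(x,t) = M/(n_e·A·√(4πDt)) · exp(−(x−vt)²/(4Dt)), with n_e·A the pore (flow) area.
Plume center vt = 0.0383 × 864 = 33.0912 m, so the well at 121 m is 87.9088 m downgradient of the peak.
√(4πDt) = 201.8 m, giving peak height M/(n_e·A·√(4πDt)) = 0.538/(0.29 × 25.2 × 201.8) = 0.0003648 kg/m³.
(x−vt)²/(4Dt) = (87.9088)²/(4 × 3.75 × 864) = 0.5963; exp(−0.5963) = 0.5508.
C = 0.0003648 × 0.5508 = 0.000201 kg/m³.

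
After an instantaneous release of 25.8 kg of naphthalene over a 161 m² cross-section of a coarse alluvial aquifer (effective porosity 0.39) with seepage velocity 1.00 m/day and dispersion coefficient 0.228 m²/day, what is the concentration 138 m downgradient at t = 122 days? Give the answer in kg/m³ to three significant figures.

0.00220 kg/m³

For an instantaneous plane source, C(x,t) = M/(n_e·A·√(4πDt)) · exp(−(x−vt)²/(4Dt)), with n_e·A the pore (flow) area.
Plume center vt = 1.00 × 122 = 122 m, so the well at 138 m is 16 m downgradient of the peak.
√(4πDt) = 18.70 m, giving peak height M/(n_e·A·√(4πDt)) = 25.8/(0.39 × 161 × 18.70) = 0.02197 kg/m³.
(x−vt)²/(4Dt) = (16)²/(4 × 0.228 × 122) = 2.301; exp(−2.301) = 0.1002.
C = 0.02197 × 0.1002 = 0.00220 kg/m³.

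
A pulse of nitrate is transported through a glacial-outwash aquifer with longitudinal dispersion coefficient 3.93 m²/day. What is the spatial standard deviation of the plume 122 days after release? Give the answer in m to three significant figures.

31.0 m

Dispersive spreading gives a Gaussian with σ² = 2Dt; advection only shifts the center.
σ = √(2 × 3.93 × 122) = 31.0 m.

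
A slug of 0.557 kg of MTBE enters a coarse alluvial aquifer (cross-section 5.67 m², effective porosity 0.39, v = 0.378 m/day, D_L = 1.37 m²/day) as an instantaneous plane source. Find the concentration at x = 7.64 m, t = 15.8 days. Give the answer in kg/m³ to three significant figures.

0.0148 kg/m³

For an instantaneous plane source, C(x,t) = M/(n_e·A·√(4πDt)) · exp(−(x−vt)²/(4Dt)), with n_e·A the pore (flow) area.
Plume center vt = 0.378 × 15.8 = 5.9724 m, so the well at 7.64 m is 1.6676 m downgradient of the peak.
√(4πDt) = 16.49 m, giving peak height M/(n_e·A·√(4πDt)) = 0.557/(0.39 × 5.67 × 16.49) = 0.01528 kg/m³.
(x−vt)²/(4Dt) = (1.6676)²/(4 × 1.37 × 15.8) = 0.03212; exp(−0.03212) = 0.9684.
C = 0.01528 × 0.9684 = 0.0148 kg/m³.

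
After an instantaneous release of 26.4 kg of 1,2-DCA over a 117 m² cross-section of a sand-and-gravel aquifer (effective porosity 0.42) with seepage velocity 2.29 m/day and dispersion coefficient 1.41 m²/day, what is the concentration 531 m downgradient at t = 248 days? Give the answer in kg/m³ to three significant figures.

0.00306 kg/m³

For an instantaneous plane source, C(x,t) = M/(n_e·A·√(4πDt)) · exp(−(x−vt)²/(4Dt)), with n_e·A the pore (flow) area.
Plume center vt = 2.29 × 248 = 567.92 m, so the well at 531 m is 36.92 m upgradient of the peak.
√(4πDt) = 66.29 m, giving peak height M/(n_e·A·√(4πDt)) = 26.4/(0.42 × 117 × 66.29) = 0.008104 kg/m³.
(x−vt)²/(4Dt) = (-36.92)²/(4 × 1.41 × 248) = 0.9745; exp(−0.9745) = 0.3774.
C = 0.008104 × 0.3774 = 0.00306 kg/m³.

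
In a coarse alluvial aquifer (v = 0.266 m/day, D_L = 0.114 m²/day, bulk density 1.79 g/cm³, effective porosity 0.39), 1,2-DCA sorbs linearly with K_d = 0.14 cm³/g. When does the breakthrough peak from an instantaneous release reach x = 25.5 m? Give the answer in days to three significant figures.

Retardation factor R = 1 + ρ_b·K_d/n = 1 + 1.79 × 0.14/0.39 = 1.643.
Sorption retards both mechanisms: v_R = v/R = 0.1619 m/day, D_R = D/R = 0.06939 m²/day.
Peak time from v_R²t² + 2D_R t − x² = 0: t = (√(D_R² + v_R²x²) − D_R)/v_R².
√(D_R² + v_R²x²) = √(0.06939² + 0.1619² × 25.5²) = 4.129; v_R² = 0.02621.
t = (4.129 − 0.06939)/0.02621 = 155 days.

155 days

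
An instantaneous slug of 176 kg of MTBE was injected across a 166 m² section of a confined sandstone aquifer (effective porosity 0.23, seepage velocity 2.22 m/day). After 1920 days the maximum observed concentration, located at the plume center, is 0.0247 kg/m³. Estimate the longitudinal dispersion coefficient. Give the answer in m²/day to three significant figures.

1.44 m²/day

At the plume center C_max = M/(n_e·A·√(4πDt)), so D = M²/(4πt·(n_e·A·C_max)²).
n_e·A·C_max = 0.23 × 166 × 0.0247 = 0.9430 kg/m.
D = 176²/(4π × 1920 × 0.9430²) = 1.44 m²/day.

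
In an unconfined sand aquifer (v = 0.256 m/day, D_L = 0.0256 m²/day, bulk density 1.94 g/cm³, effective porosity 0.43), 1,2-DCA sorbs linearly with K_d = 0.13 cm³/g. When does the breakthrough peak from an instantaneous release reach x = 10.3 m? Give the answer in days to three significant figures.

Retardation factor R = 1 + ρ_b·K_d/n = 1 + 1.94 × 0.13/0.43 = 1.587.
Sorption retards both mechanisms: v_R = v/R = 0.1613 m/day, D_R = D/R = 0.01613 m²/day.
Peak time from v_R²t² + 2D_R t − x² = 0: t = (√(D_R² + v_R²x²) − D_R)/v_R².
√(D_R² + v_R²x²) = √(0.01613² + 0.1613² × 10.3²) = 1.661; v_R² = 0.02602.
t = (1.661 − 0.01613)/0.02602 = 63.2 days.

63.2 days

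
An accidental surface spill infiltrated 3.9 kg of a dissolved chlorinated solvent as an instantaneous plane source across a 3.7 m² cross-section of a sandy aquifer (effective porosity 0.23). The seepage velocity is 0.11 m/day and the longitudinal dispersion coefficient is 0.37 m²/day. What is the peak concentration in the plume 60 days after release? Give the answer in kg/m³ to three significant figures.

0.274 kg/m³

The peak of an instantaneous 1D plume sits at x = vt; there the Gaussian factor is 1 and C_max = M/(n_e·A·√(4πDt)), where n_e·A is the pore area the mass is dissolved in.
√(4πDt) = √(4π × 0.37 × 60) = 16.70 m, so C_max = 3.9/(0.23 × 3.7 × 16.70) = 0.274 kg/m³.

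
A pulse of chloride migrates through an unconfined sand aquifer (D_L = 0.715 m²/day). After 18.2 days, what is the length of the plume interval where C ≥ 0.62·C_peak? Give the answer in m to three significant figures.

9.98 m

The plume is Gaussian with σ = √(2Dt) = √(2 × 0.715 × 18.2) = 5.102 m.
C/C_peak = exp(−Δx²/(2σ²)) = 0.62 ⇒ Δx = σ·√(−2 ln 0.62) = 5.102 × 0.9778 = 4.989 m.
Width = 2Δx = 9.98 m.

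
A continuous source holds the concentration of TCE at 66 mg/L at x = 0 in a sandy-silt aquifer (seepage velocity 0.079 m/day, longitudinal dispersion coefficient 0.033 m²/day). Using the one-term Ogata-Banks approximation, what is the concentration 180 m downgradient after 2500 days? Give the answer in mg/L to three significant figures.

For a continuous step input, C/C₀ ≈ ½·erfc((x−vt)/(2√(Dt))).
vt = 0.079 × 2500 = 197.5 m and 2√(Dt) = 2√(0.033 × 2500) = 18.17 m.
Argument (x−vt)/(2√(Dt)) = (180 − 197.5)/18.17 = -0.9631; ½·erfc(-0.9631) = 0.9134.
C = 66 × 0.9134 = 60.3 mg/L.

60.3 mg/L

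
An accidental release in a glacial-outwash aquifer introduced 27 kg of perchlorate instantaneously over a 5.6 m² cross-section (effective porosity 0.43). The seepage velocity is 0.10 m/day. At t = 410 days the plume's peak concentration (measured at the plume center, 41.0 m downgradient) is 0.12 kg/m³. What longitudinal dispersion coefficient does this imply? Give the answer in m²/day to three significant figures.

At the plume center C_max = M/(n_e·A·√(4πDt)), so D = M²/(4πt·(n_e·A·C_max)²).
n_e·A·C_max = 0.43 × 5.6 × 0.12 = 0.2890 kg/m.
D = 27²/(4π × 410 × 0.2890²) = 1.69 m²/day.

1.69 m²/day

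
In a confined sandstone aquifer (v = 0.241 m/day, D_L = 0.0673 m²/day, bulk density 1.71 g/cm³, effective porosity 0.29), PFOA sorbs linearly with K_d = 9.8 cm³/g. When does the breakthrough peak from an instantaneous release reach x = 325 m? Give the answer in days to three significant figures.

Retardation factor R = 1 + ρ_b·K_d/n = 1 + 1.71 × 9.8/0.29 = 58.79.
Sorption retards both mechanisms: v_R = v/R = 0.004099 m/day, D_R = D/R = 0.001145 m²/day.
Peak time from v_R²t² + 2D_R t − x² = 0: t = (√(D_R² + v_R²x²) − D_R)/v_R².
√(D_R² + v_R²x²) = √(0.001145² + 0.004099² × 325²) = 1.332; v_R² = 1.680e-05.
t = (1.332 − 0.001145)/1.680e-05 = 79200 days.

79200 days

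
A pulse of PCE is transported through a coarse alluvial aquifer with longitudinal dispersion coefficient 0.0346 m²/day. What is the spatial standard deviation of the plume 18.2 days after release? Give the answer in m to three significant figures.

Dispersive spreading gives a Gaussian with σ² = 2Dt; advection only shifts the center.
σ = √(2 × 0.0346 × 18.2) = 1.12 m.

1.12 m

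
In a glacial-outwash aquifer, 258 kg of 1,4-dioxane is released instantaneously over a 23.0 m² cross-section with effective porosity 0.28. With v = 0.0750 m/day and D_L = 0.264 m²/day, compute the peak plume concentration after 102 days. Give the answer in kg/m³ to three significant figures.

2.18 kg/m³

The peak of an instantaneous 1D plume sits at x = vt; there the Gaussian factor is 1 and C_max = M/(n_e·A·√(4πDt)), where n_e·A is the pore area the mass is dissolved in.
√(4πDt) = √(4π × 0.264 × 102) = 18.40 m, so C_max = 258/(0.28 × 23.0 × 18.40) = 2.18 kg/m³.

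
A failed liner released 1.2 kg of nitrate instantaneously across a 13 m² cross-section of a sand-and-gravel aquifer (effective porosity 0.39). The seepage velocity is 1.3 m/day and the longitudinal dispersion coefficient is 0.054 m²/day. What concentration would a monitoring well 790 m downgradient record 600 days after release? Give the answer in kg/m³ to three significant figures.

For an instantaneous plane source, C(x,t) = M/(n_e·A·√(4πDt)) · exp(−(x−vt)²/(4Dt)), with n_e·A the pore (flow) area.
Plume center vt = 1.3 × 600 = 780 m, so the well at 790 m is 10 m downgradient of the peak.
√(4πDt) = 20.18 m, giving peak height M/(n_e·A·√(4πDt)) = 1.2/(0.39 × 13 × 20.18) = 0.01173 kg/m³.
(x−vt)²/(4Dt) = (10)²/(4 × 0.054 × 600) = 0.7716; exp(−0.7716) = 0.4623.
C = 0.01173 × 0.4623 = 0.00542 kg/m³.

0.00542 kg/m³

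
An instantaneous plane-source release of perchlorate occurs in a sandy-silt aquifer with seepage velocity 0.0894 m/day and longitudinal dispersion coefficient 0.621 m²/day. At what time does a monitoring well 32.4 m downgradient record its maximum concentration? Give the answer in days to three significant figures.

For the 1D instantaneous-source solution, setting ∂C/∂t = 0 at fixed x gives v²t² + 2Dt − x² = 0, so t = (√(D² + v²x²) − D)/v².
√(D² + v²x²) = √(0.621² + 0.0894² × 32.4²) = 2.962; v² = 0.00799236.
t = (2.962 − 0.621)/0.00799236 = 293 days (vs. the pure-advection estimate x/v = 362 d).

293 days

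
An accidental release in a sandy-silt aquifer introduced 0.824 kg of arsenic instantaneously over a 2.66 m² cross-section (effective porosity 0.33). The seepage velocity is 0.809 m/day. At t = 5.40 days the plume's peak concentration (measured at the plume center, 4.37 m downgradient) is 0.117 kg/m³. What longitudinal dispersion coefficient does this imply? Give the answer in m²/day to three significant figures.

At the plume center C_max = M/(n_e·A·√(4πDt)), so D = M²/(4πt·(n_e·A·C_max)²).
n_e·A·C_max = 0.33 × 2.66 × 0.117 = 0.1027 kg/m.
D = 0.824²/(4π × 5.40 × 0.1027²) = 0.949 m²/day.

0.949 m²/day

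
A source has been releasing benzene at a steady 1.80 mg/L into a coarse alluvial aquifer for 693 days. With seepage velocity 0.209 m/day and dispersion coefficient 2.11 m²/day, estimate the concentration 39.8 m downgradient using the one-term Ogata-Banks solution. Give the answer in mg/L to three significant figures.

1.75 mg/L

For a continuous step input, C/C₀ ≈ ½·erfc((x−vt)/(2√(Dt))).
vt = 0.209 × 693 = 144.837 m and 2√(Dt) = 2√(2.11 × 693) = 76.48 m.
Argument (x−vt)/(2√(Dt)) = (39.8 − 144.837)/76.48 = -1.373; ½·erfc(-1.373) = 0.9739.
C = 1.80 × 0.9739 = 1.75 mg/L.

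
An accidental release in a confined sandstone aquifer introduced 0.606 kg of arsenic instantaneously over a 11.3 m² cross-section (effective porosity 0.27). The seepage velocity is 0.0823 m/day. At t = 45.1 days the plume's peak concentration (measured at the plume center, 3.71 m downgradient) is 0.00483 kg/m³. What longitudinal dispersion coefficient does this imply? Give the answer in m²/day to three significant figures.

At the plume center C_max = M/(n_e·A·√(4πDt)), so D = M²/(4πt·(n_e·A·C_max)²).
n_e·A·C_max = 0.27 × 11.3 × 0.00483 = 0.01474 kg/m.
D = 0.606²/(4π × 45.1 × 0.01474²) = 2.98 m²/day.

2.98 m²/day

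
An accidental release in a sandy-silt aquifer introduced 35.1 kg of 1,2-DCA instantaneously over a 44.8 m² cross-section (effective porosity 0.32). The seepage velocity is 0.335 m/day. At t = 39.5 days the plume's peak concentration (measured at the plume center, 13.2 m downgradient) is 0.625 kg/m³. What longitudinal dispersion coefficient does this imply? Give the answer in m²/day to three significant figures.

0.0309 m²/day

At the plume center C_max = M/(n_e·A·√(4πDt)), so D = M²/(4πt·(n_e·A·C_max)²).
n_e·A·C_max = 0.32 × 44.8 × 0.625 = 8.960 kg/m.
D = 35.1²/(4π × 39.5 × 8.960²) = 0.0309 m²/day.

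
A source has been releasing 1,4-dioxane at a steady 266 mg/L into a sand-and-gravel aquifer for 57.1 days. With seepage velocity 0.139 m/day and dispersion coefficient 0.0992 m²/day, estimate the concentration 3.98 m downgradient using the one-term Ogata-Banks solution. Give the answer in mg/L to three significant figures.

234 mg/L

For a continuous step input, C/C₀ ≈ ½·erfc((x−vt)/(2√(Dt))).
vt = 0.139 × 57.1 = 7.9369 m and 2√(Dt) = 2√(0.0992 × 57.1) = 4.760 m.
Argument (x−vt)/(2√(Dt)) = (3.98 − 7.9369)/4.760 = -0.8313; ½·erfc(-0.8313) = 0.8801.
C = 266 × 0.8801 = 234 mg/L.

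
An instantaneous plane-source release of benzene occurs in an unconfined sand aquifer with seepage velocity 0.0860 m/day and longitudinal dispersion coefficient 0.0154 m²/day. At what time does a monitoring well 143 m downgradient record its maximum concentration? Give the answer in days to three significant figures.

1660 days

For the 1D instantaneous-source solution, setting ∂C/∂t = 0 at fixed x gives v²t² + 2Dt − x² = 0, so t = (√(D² + v²x²) − D)/v².
√(D² + v²x²) = √(0.0154² + 0.0860² × 143²) = 12.30; v² = 0.007396.
t = (12.30 − 0.0154)/0.007396 = 1660 days (vs. the pure-advection estimate x/v = 1660 d).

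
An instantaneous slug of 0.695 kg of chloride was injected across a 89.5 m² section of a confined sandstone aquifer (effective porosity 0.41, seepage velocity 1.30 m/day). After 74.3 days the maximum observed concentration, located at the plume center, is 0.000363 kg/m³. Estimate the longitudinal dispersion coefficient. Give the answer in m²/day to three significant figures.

2.92 m²/day

At the plume center C_max = M/(n_e·A·√(4πDt)), so D = M²/(4πt·(n_e·A·C_max)²).
n_e·A·C_max = 0.41 × 89.5 × 0.000363 = 0.01332 kg/m.
D = 0.695²/(4π × 74.3 × 0.01332²) = 2.92 m²/day.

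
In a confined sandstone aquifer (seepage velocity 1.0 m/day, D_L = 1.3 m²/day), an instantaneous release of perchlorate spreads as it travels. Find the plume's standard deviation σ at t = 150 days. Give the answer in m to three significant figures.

Dispersive spreading gives a Gaussian with σ² = 2Dt; advection only shifts the center.
σ = √(2 × 1.3 × 150) = 19.7 m.

19.7 m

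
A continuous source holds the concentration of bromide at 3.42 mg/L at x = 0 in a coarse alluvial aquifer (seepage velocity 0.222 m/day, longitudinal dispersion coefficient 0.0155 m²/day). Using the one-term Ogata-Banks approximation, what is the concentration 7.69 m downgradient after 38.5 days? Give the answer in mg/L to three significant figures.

2.68 mg/L

For a continuous step input, C/C₀ ≈ ½·erfc((x−vt)/(2√(Dt))).
vt = 0.222 × 38.5 = 8.547 m and 2√(Dt) = 2√(0.0155 × 38.5) = 1.545 m.
Argument (x−vt)/(2√(Dt)) = (7.69 − 8.547)/1.545 = -0.5547; ½·erfc(-0.5547) = 0.7836.
C = 3.42 × 0.7836 = 2.68 mg/L.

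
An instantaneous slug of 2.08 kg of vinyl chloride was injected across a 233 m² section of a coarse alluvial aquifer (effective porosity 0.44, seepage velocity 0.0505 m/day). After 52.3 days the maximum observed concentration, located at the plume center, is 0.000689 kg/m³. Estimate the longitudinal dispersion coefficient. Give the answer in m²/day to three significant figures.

1.32 m²/day

At the plume center C_max = M/(n_e·A·√(4πDt)), so D = M²/(4πt·(n_e·A·C_max)²).
n_e·A·C_max = 0.44 × 233 × 0.000689 = 0.07064 kg/m.
D = 2.08²/(4π × 52.3 × 0.07064²) = 1.32 m²/day.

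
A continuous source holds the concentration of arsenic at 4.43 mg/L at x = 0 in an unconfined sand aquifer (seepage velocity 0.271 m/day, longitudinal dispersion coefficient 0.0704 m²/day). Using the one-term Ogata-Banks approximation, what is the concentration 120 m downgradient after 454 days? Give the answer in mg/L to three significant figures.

2.87 mg/L

For a continuous step input, C/C₀ ≈ ½·erfc((x−vt)/(2√(Dt))).
vt = 0.271 × 454 = 123.034 m and 2√(Dt) = 2√(0.0704 × 454) = 11.31 m.
Argument (x−vt)/(2√(Dt)) = (120 − 123.034)/11.31 = -0.2683; ½·erfc(-0.2683) = 0.6478.
C = 4.43 × 0.6478 = 2.87 mg/L.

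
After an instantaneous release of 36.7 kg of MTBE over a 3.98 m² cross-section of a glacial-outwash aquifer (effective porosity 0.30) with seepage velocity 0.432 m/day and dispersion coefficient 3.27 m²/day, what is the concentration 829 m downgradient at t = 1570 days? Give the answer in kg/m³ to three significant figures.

0.0400 kg/m³

For an instantaneous plane source, C(x,t) = M/(n_e·A·√(4πDt)) · exp(−(x−vt)²/(4Dt)), with n_e·A the pore (flow) area.
Plume center vt = 0.432 × 1570 = 678.24 m, so the well at 829 m is 150.76 m downgradient of the peak.
√(4πDt) = 254.0 m, giving peak height M/(n_e·A·√(4πDt)) = 36.7/(0.30 × 3.98 × 254.0) = 0.1210 kg/m³.
(x−vt)²/(4Dt) = (150.76)²/(4 × 3.27 × 1570) = 1.107; exp(−1.107) = 0.3305.
C = 0.1210 × 0.3305 = 0.0400 kg/m³.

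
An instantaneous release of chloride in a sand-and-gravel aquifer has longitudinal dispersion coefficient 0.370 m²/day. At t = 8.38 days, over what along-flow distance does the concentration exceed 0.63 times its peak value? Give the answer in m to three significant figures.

4.79 m

The plume is Gaussian with σ = √(2Dt) = √(2 × 0.370 × 8.38) = 2.490 m.
C/C_peak = exp(−Δx²/(2σ²)) = 0.63 ⇒ Δx = σ·√(−2 ln 0.63) = 2.490 × 0.9613 = 2.394 m.
Width = 2Δx = 4.79 m.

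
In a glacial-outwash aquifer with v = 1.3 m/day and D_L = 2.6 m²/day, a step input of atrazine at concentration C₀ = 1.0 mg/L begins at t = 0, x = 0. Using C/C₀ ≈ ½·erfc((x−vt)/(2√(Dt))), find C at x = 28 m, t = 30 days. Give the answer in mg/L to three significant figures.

For a continuous step input, C/C₀ ≈ ½·erfc((x−vt)/(2√(Dt))).
vt = 1.3 × 30 = 39 m and 2√(Dt) = 2√(2.6 × 30) = 17.66 m.
Argument (x−vt)/(2√(Dt)) = (28 − 39)/17.66 = -0.6229; ½·erfc(-0.6229) = 0.8108.
C = 1.0 × 0.8108 = 0.811 mg/L.

0.811 mg/L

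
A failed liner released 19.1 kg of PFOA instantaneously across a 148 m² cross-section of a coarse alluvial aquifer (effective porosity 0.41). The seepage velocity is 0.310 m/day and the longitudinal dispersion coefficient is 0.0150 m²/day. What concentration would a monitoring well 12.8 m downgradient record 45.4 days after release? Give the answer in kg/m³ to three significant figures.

0.0593 kg/m³

For an instantaneous plane source, C(x,t) = M/(n_e·A·√(4πDt)) · exp(−(x−vt)²/(4Dt)), with n_e·A the pore (flow) area.
Plume center vt = 0.310 × 45.4 = 14.074 m, so the well at 12.8 m is 1.274 m upgradient of the peak.
√(4πDt) = 2.925 m, giving peak height M/(n_e·A·√(4πDt)) = 19.1/(0.41 × 148 × 2.925) = 0.1076 kg/m³.
(x−vt)²/(4Dt) = (-1.274)²/(4 × 0.0150 × 45.4) = 0.5958; exp(−0.5958) = 0.5511.
C = 0.1076 × 0.5511 = 0.0593 kg/m³.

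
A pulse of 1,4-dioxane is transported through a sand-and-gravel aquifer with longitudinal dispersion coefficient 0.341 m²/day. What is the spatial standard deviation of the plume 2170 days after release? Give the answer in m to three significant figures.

38.5 m

Dispersive spreading gives a Gaussian with σ² = 2Dt; advection only shifts the center.
σ = √(2 × 0.341 × 2170) = 38.5 m.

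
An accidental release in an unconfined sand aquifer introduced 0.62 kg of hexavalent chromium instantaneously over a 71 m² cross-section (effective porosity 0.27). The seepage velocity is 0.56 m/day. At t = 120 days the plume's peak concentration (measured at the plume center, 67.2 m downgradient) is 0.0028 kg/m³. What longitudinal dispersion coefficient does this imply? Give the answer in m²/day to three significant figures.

0.0885 m²/day

At the plume center C_max = M/(n_e·A·√(4πDt)), so D = M²/(4πt·(n_e·A·C_max)²).
n_e·A·C_max = 0.27 × 71 × 0.0028 = 0.05368 kg/m.
D = 0.62²/(4π × 120 × 0.05368²) = 0.0885 m²/day.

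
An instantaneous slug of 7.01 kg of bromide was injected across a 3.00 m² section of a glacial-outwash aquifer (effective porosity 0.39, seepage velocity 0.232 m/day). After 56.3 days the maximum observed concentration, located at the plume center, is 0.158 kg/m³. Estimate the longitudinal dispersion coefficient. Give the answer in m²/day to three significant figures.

2.03 m²/day

At the plume center C_max = M/(n_e·A·√(4πDt)), so D = M²/(4πt·(n_e·A·C_max)²).
n_e·A·C_max = 0.39 × 3.00 × 0.158 = 0.1849 kg/m.
D = 7.01²/(4π × 56.3 × 0.1849²) = 2.03 m²/day.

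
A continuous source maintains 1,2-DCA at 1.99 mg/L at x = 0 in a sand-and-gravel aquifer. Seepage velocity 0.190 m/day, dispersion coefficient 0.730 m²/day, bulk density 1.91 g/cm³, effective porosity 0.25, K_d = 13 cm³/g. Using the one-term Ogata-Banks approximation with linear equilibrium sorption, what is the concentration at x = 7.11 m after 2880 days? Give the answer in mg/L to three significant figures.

Retardation factor R = 1 + ρ_b·K_d/n = 1 + 1.91 × 13/0.25 = 100.3.
Sorption retards both mechanisms: v_R = v/R = 0.001894 m/day, D_R = D/R = 0.007278 m²/day.
v_R·t = 0.001894 × 2880 = 5.45472 m; 2√(D_R t) = 9.157 m; argument = (7.11 − 5.45472)/9.157 = 0.1808.
C = C₀ × ½·erfc(0.1808) = 1.99 × 0.3991 = 0.794 mg/L.

0.794 mg/L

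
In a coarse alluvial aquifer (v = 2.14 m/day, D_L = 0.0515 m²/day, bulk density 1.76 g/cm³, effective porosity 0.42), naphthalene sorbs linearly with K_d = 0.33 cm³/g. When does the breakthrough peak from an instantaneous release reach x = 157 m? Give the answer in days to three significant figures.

175 days

Retardation factor R = 1 + ρ_b·K_d/n = 1 + 1.76 × 0.33/0.42 = 2.383.
Sorption retards both mechanisms: v_R = v/R = 0.8980 m/day, D_R = D/R = 0.02161 m²/day.
Peak time from v_R²t² + 2D_R t − x² = 0: t = (√(D_R² + v_R²x²) − D_R)/v_R².
√(D_R² + v_R²x²) = √(0.02161² + 0.8980² × 157²) = 141.0; v_R² = 0.8064.
t = (141.0 − 0.02161)/0.8064 = 175 days.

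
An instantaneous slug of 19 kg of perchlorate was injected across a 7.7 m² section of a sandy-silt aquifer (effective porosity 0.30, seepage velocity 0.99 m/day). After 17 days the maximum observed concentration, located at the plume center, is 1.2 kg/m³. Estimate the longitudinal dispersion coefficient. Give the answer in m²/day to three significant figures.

0.220 m²/day

At the plume center C_max = M/(n_e·A·√(4πDt)), so D = M²/(4πt·(n_e·A·C_max)²).
n_e·A·C_max = 0.30 × 7.7 × 1.2 = 2.772 kg/m.
D = 19²/(4π × 17 × 2.772²) = 0.220 m²/day.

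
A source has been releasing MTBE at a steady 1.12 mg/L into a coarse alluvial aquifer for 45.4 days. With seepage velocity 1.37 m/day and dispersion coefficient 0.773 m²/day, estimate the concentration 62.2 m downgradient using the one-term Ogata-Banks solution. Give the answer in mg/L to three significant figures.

0.560 mg/L

For a continuous step input, C/C₀ ≈ ½·erfc((x−vt)/(2√(Dt))).
vt = 1.37 × 45.4 = 62.198 m and 2√(Dt) = 2√(0.773 × 45.4) = 11.85 m.
Argument (x−vt)/(2√(Dt)) = (62.2 − 62.198)/11.85 = 0.0001688; ½·erfc(0.0001688) = 0.4999.
C = 1.12 × 0.4999 = 0.560 mg/L.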